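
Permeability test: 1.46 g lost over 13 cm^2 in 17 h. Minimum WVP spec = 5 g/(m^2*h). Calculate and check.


WVP = 1.46 / (13 x 17) x 10000 = 66.06 g/(m^2*h)
Minimum: 5 g/(m^2*h)
Meets spec: Yes


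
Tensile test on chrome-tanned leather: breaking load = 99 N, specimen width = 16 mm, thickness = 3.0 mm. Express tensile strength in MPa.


2.06 MPa


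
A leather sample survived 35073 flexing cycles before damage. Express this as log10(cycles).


log10(35073) = 4.54


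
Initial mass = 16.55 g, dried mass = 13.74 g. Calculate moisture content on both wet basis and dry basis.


Wet basis = 17.0%
Dry basis = 20.5%

Moisture lost = 16.55 - 13.74 = 2.81 g
Wet basis MC = 2.81 / 16.55 x 100 = 17.0%
Dry basis MC = 2.81 / 13.74 x 100 = 20.5%


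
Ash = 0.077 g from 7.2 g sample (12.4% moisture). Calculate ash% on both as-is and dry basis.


As-is ash = 1.07%
Dry-basis ash = 1.22%

As-is ash% = 0.077 / 7.2 x 100 = 1.07%
Dry mass = 7.2 x (100 - 12.4) / 100 = 6.3072 g
Dry-basis ash% = 0.077 / 6.3072 x 100 = 1.22%


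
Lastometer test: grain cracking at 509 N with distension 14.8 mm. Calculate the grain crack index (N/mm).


Grain crack index = force / distension
Index = 509 / 14.8 = 34.4 N/mm


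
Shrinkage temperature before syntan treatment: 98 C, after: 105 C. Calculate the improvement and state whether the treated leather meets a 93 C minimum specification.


Improvement = 105 - 98 = 7 C
Spec check: 105 C >= 93 C? Yes


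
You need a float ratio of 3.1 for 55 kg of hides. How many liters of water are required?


Water = hide weight x target ratio
Water = 55 x 3.1 = 170.5 L


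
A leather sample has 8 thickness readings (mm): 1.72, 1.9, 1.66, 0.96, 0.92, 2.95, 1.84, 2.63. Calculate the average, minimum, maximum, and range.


Average = 1.82 mm
Min = 0.92 mm
Max = 2.95 mm
Range = 2.03 mm


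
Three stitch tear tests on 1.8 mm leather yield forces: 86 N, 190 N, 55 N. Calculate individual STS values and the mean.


STS1 = 86 / 1.8 = 47.8 N/mm
STS2 = 190 / 1.8 = 105.6 N/mm
STS3 = 55 / 1.8 = 30.6 N/mm
Mean = (47.8 + 105.6 + 30.6) / 3 = 61.3 N/mm


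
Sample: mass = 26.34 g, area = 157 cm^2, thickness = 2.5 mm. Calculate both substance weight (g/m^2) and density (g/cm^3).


Substance weight = 1677.7 g/m^2
Density = 0.671 g/cm^3

SW = 26.34 / 157 x 10000 = 1677.7 g/m^2
Volume = 157 x 2.5 / 10 = 39.25 cm^3
Density = 26.34 / 39.25 = 0.671 g/cm^3


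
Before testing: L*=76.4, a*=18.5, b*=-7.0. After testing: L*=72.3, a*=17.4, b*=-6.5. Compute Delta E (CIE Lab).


dL = 72.3 - 76.4 = -4.1
da = 17.4 - 18.5 = -1.1
db = -6.5 - (-7.0) = 0.5
dE = sqrt((-4.1)^2 + (-1.1)^2 + (0.5)^2) = 4.27


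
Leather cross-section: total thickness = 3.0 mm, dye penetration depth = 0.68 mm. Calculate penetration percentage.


22.7%


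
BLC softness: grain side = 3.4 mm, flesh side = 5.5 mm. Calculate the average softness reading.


Average = (3.4 + 5.5) / 2
Average = 4.45 mm


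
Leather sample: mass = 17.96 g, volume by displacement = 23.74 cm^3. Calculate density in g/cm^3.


0.757 g/cm^3

Density = mass / volume
Density = 17.96 / 23.74 = 0.757 g/cm^3


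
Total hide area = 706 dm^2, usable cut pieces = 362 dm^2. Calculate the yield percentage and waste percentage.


Yield = 362 / 706 x 100 = 51.3%
Waste = 706 - 362 = 344 dm^2
Waste% = 100 - 51.3 = 48.7%


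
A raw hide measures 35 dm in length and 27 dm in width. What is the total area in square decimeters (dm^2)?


945 dm^2


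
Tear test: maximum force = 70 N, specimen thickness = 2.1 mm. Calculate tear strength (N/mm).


33.3 N/mm

Tear strength = force / thickness
Tear = 70 / 2.1 = 33.3 N/mm


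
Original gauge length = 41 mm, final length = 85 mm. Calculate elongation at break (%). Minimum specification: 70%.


Extension = 85 - 41 = 44 mm
Elongation = 44 / 41 x 100 = 107.3%
Minimum required: 70%
Meets specification: Yes


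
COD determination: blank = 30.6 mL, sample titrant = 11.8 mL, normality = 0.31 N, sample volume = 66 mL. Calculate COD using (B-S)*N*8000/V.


COD = (30.6 - 11.8) x 0.31 x 8000 / 66
COD = 18.8 x 0.31 x 8000 / 66
COD = 706.4 mg/L


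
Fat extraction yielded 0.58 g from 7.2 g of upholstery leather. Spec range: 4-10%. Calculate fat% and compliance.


Fat% = 0.58 / 7.2 x 100 = 8.1%
Spec range: 4-10%
Compliant: Yes


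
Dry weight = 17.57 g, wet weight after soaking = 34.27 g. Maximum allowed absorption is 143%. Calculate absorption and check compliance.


WA = (34.27 - 17.57) / 17.57 x 100 = 95.0%
Maximum allowed: 143%
Compliant: Yes


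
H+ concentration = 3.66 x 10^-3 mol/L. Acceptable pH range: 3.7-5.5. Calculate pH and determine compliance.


pH = 2.44
Compliant: No


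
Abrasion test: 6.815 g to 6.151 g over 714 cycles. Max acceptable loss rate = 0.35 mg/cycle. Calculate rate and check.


Rate = 0.930 mg/cycle
Passes: No


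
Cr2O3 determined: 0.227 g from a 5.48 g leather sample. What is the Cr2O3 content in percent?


Cr2O3% = 0.227 / 5.48 x 100
Cr2O3% = 4.14%


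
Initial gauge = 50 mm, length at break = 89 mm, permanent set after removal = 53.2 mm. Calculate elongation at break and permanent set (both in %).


Elongation at break = (89 - 50) / 50 x 100 = 78.0%
Permanent set = (53.2 - 50) / 50 x 100 = 6.4%


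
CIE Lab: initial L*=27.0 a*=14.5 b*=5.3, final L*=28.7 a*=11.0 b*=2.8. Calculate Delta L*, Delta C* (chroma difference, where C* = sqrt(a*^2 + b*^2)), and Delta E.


Delta L* = 28.7 - 27.0 = 1.7
C1* = sqrt((14.5)^2 + (5.3)^2) = 15.438
C2* = sqrt((11.0)^2 + (2.8)^2) = 11.351
Delta C* = 11.351 - 15.438 = -4.09
Delta E = sqrt((1.7)^2 + (-3.5)^2 + (-2.5)^2) = 4.62


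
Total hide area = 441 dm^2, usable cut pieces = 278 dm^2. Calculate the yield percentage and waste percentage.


Yield = 278 / 441 x 100 = 63.0%
Waste = 441 - 278 = 163 dm^2
Waste% = 100 - 63.0 = 37.0%


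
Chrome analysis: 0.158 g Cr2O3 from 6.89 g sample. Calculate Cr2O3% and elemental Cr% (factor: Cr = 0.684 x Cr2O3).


Cr2O3% = 0.158 / 6.89 x 100 = 2.29%
Cr% = 2.29 x 0.684 = 1.57%


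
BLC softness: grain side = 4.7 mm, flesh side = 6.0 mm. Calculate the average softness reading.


5.35 mm

Average = (4.7 + 6.0) / 2
Average = 5.35 mm


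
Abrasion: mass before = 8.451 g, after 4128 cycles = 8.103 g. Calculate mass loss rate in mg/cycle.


0.084 mg/cycle


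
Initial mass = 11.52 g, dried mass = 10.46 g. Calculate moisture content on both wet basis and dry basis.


Wet basis = 9.2%
Dry basis = 10.1%

Moisture lost = 11.52 - 10.46 = 1.06 g
Wet basis MC = 1.06 / 11.52 x 100 = 9.2%
Dry basis MC = 1.06 / 10.46 x 100 = 10.1%


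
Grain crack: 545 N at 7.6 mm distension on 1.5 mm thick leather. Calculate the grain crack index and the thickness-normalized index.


Crack index = 545 / 7.6 = 71.7 N/mm
Normalized = 71.7 / 1.5 = 47.8 N/mm per mm


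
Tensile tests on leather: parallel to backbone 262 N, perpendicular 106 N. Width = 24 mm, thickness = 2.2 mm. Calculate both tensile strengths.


Area = 24 x 2.2 = 52.8 mm^2
TS (parallel) = 262 / 52.8 = 4.96 N/mm^2
TS (perpendicular) = 106 / 52.8 = 2.01 N/mm^2


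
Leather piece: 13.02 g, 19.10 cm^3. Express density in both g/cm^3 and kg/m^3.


0.682 g/cm^3
682 kg/m^3

Density = 13.02 / 19.10 = 0.682 g/cm^3
Convert: 0.682 x 1000 = 682 kg/m^3


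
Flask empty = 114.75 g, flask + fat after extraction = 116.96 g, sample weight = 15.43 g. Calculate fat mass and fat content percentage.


Fat mass = 2.21 g
Fat content = 14.3%

Fat mass = 116.96 - 114.75 = 2.21 g
Fat% = 2.21 / 15.43 x 100 = 14.3%


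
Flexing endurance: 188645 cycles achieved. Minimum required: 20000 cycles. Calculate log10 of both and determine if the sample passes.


log10(188645) = 5.28
log10(20000) = 4.30
Passes: Yes


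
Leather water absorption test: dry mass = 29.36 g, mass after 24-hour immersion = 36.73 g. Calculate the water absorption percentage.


Water absorbed = 36.73 - 29.36 = 7.37 g
WA% = 7.37 / 29.36 x 100 = 25.1%


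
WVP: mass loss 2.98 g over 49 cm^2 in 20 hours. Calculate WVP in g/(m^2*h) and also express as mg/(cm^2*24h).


WVP = 2.98 / (49 x 20) x 10000 = 30.41 g/(m^2*h)
Mass loss in mg = 2.98 x 1000 = 2980 mg
Per cm^2 per 24h in mg: 2980 x 24 / (49 x 20) = 71520 / 980 = 72.98 mg/(cm^2*24h)


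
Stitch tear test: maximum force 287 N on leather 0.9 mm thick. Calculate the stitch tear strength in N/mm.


318.9 N/mm

Stitch tear strength = force / thickness
STS = 287 / 0.9 = 318.9 N/mm


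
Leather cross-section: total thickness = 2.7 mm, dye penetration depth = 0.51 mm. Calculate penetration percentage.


Penetration% = 0.51 / 2.7 x 100
Penetration = 18.9%


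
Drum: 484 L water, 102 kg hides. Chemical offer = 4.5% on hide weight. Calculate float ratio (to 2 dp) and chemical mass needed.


Float ratio = 484 / 102 = 4.75
Chemical = 102 x 4.5 / 100 = 4.59 kg


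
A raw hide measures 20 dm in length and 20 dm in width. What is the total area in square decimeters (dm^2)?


400 dm^2

Area = length x width
Area = 20 x 20 = 400 dm^2


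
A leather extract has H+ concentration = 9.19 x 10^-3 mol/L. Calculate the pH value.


pH = -log10[H+]
pH = -log10(9.19 x 10^-3) = 2.04


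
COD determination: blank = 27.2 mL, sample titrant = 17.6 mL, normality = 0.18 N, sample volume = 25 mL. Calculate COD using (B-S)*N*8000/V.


553.0 mg/L

COD = (27.2 - 17.6) x 0.18 x 8000 / 25
COD = 9.6 x 0.18 x 8000 / 25
COD = 553.0 mg/L


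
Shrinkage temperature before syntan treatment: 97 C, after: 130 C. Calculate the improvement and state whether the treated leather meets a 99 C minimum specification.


Improvement = 33 C
Meets 99 C spec: Yes


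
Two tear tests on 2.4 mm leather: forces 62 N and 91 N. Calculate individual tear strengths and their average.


Tear 1 = 25.8 N/mm
Tear 2 = 37.9 N/mm
Average = 31.9 N/mm


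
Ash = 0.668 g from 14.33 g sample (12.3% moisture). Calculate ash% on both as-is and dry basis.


As-is ash = 4.66%
Dry-basis ash = 5.32%

As-is ash% = 0.668 / 14.33 x 100 = 4.66%
Dry mass = 14.33 x (100 - 12.3) / 100 = 12.56741 g
Dry-basis ash% = 0.668 / 12.56741 x 100 = 5.32%


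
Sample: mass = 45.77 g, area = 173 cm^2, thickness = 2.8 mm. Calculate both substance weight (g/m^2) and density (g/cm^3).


SW = 45.77 / 173 x 10000 = 2645.7 g/m^2
Volume = 173 x 2.8 / 10 = 48.44 cm^3
Density = 45.77 / 48.44 = 0.945 g/cm^3


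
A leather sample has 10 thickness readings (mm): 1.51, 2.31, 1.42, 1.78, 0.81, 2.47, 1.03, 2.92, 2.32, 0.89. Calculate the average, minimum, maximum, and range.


Average = 1.75 mm
Min = 0.81 mm
Max = 2.92 mm
Range = 2.11 mm

Sum = 17.46
Average = 17.46 / 10 = 1.75 mm
Minimum = 0.81 mm
Maximum = 2.92 mm
Range = 2.92 - 0.81 = 2.11 mm


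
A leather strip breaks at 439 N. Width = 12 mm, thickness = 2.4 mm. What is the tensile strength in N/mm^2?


Cross-sectional area = 12 x 2.4 = 28.8 mm^2
Tensile strength = 439 / 28.8 = 15.24 N/mm^2


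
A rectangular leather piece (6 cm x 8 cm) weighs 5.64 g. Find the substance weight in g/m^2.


Area = 6 x 8 = 48 cm^2
SW = 5.64 / 48 x 10000 = 1175.0 g/m^2


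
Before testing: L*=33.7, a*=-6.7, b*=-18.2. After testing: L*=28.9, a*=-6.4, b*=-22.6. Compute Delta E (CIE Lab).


Delta E = 6.52


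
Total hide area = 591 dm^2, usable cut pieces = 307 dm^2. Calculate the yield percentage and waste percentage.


Yield = 51.9%
Waste = 48.1%


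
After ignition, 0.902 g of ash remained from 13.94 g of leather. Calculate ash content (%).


Ash% = 0.902 / 13.94 x 100
Ash% = 6.47%


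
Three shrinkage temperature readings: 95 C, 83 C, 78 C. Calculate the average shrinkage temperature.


Average = (95 + 83 + 78) / 3
Average = 256 / 3 = 85.3 C


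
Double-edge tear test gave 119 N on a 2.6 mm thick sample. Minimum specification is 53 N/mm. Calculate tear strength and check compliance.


Tear strength = 45.8 N/mm
Compliant: No

Tear strength = 119 / 2.6 = 45.8 N/mm
Required minimum = 53 N/mm
Compliant: No


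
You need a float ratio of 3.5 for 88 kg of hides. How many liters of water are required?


308.0 L

Water = hide weight x target ratio
Water = 88 x 3.5 = 308.0 L


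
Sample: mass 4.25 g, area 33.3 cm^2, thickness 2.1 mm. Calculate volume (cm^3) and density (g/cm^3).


Volume = 6.993 cm^3
Density = 0.608 g/cm^3


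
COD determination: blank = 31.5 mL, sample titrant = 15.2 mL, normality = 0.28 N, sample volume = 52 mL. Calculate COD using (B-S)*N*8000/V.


702.2 mg/L


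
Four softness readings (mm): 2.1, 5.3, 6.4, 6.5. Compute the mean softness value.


5.08 mm

Sum = 2.1 + 5.3 + 6.4 + 6.5
Mean = 20.3 / 4 = 5.08 mm


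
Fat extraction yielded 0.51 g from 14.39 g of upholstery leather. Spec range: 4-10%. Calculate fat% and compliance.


Fat% = 0.51 / 14.39 x 100 = 3.5%
Spec range: 4-10%
Compliant: No


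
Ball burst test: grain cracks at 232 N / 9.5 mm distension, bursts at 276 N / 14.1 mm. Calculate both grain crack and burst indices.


Crack index = 232 / 9.5 = 24.4 N/mm
Burst index = 276 / 14.1 = 19.6 N/mm


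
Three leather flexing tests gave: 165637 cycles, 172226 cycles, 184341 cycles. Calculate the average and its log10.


Average = (165637 + 172226 + 184341) / 3 = 174068 cycles
log10(174068) = 5.24


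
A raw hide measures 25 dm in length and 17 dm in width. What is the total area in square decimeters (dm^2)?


425 dm^2

Area = length x width
Area = 25 x 17 = 425 dm^2


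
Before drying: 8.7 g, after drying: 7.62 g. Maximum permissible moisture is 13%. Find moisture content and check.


MC = (8.7 - 7.62) / 8.7 x 100 = 12.4%
Maximum: 13%
Acceptable: Yes


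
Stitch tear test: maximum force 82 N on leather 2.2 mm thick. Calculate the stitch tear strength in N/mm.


37.3 N/mm


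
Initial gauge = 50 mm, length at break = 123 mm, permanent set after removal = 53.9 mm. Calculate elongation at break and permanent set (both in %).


Elongation at break = 146.0%
Permanent set = 7.8%

Elongation at break = (123 - 50) / 50 x 100 = 146.0%
Permanent set = (53.9 - 50) / 50 x 100 = 7.8%


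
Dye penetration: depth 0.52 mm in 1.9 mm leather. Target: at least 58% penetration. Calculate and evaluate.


Penetration = 0.52 / 1.9 x 100 = 27.4%
Target: 58%
Meets target: No


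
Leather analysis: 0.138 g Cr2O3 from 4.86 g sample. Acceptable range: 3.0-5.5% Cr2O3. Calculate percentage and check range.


Cr2O3% = 0.138 / 4.86 x 100 = 2.84%
Acceptable range: 3.0 to 5.5%
Within range: No


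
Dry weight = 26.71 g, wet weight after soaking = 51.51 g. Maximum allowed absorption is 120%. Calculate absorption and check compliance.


Absorption = 92.8%
Compliant: Yes

WA = (51.51 - 26.71) / 26.71 x 100 = 92.8%
Maximum allowed: 120%
Compliant: Yes


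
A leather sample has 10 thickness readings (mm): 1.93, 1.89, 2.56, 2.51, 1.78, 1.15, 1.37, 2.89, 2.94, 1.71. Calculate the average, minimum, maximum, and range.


Sum = 20.73
Average = 20.73 / 10 = 2.07 mm
Minimum = 1.15 mm
Maximum = 2.94 mm
Range = 2.94 - 1.15 = 1.79 mm


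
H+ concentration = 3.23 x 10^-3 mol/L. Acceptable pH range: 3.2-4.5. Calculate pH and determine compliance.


pH = -log10(3.23 x 10^-3) = 2.49
Range: 3.2 to 4.5
Compliant: No


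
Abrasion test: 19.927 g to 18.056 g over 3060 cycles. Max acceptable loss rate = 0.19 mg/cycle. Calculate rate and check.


Rate = 0.611 mg/cycle
Passes: No

Loss = 19.927 - 18.056 = 1.871 g
Rate = 1.871 g / 3060 cycles x 1000 = 0.611 mg/cycle
Max = 0.19 mg/cycle
Passes: No


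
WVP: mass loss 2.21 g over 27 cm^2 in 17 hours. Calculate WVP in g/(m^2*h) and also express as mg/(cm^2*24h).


WVP = 48.15 g/(m^2*h)
Daily rate = 115.56 mg/(cm^2*24h)


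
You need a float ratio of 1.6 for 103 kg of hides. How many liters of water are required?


164.8 L


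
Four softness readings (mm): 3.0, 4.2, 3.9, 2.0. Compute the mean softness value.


3.28 mm


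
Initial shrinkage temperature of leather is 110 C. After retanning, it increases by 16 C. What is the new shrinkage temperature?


126 C

New Ts = 110 + 16 = 126 C


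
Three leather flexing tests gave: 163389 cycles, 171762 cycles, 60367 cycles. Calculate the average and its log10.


Average = (163389 + 171762 + 60367) / 3 = 131839 cycles
log10(131839) = 5.12


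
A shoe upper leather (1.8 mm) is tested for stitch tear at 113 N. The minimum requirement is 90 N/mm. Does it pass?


STS = 113 / 1.8 = 62.8 N/mm
Minimum required: 90 N/mm
Passes: No


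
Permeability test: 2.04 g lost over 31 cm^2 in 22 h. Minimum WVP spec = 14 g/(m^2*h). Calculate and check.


WVP = 29.91 g/(m^2*h)
Meets specification: Yes


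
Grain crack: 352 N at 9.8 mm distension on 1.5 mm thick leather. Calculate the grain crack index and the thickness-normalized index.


Crack index = 35.9 N/mm
Normalized index = 23.9 N/mm per mm


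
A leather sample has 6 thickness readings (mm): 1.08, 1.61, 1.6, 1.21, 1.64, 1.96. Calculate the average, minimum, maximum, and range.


Average = 1.52 mm
Min = 1.08 mm
Max = 1.96 mm
Range = 0.88 mm

Sum = 9.10
Average = 9.10 / 6 = 1.52 mm
Minimum = 1.08 mm
Maximum = 1.96 mm
Range = 1.96 - 1.08 = 0.88 mm


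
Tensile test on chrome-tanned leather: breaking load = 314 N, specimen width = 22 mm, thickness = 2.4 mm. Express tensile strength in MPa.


Cross-section = 22 x 2.4 = 52.8 mm^2
TS = 314 / 52.8 = 5.95 MPa
(1 N/mm^2 = 1 MPa)


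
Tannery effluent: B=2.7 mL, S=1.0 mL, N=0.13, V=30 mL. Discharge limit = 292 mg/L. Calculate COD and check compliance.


COD = (2.7 - 1.0) x 0.13 x 8000 / 30 = 58.9 mg/L
Limit: 292 mg/L
Compliant: Yes


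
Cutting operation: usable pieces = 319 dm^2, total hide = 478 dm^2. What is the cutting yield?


Yield = usable / total x 100
Yield = 319 / 478 x 100 = 66.7%


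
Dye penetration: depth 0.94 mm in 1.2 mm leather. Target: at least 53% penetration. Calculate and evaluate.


Penetration = 78.3%
Meets target: Yes

Penetration = 0.94 / 1.2 x 100 = 78.3%
Target: 53%
Meets target: Yes


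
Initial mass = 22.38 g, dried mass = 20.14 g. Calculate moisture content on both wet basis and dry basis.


Moisture lost = 22.38 - 20.14 = 2.24 g
Wet basis MC = 2.24 / 22.38 x 100 = 10.0%
Dry basis MC = 2.24 / 20.14 x 100 = 11.1%


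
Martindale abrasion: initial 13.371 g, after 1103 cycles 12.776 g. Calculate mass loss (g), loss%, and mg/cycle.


Mass loss = 0.595 g
Loss = 4.45%
Rate = 0.539 mg/cycle


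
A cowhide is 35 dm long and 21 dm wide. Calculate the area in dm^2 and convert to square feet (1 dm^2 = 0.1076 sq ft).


735 dm^2
79.09 sq ft


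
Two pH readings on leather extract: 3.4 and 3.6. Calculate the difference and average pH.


Difference = |3.4 - 3.6| = 0.2
Average = (3.4 + 3.6) / 2 = 3.50


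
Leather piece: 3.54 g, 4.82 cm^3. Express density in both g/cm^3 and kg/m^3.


0.734 g/cm^3
734 kg/m^3


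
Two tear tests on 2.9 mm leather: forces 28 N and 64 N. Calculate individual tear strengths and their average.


Tear 1 = 28 / 2.9 = 9.7 N/mm
Tear 2 = 64 / 2.9 = 22.1 N/mm
Average = (9.7 + 22.1) / 2 = 15.9 N/mm


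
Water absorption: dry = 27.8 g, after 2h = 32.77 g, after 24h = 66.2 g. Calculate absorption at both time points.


2h absorption = 17.9%
24h absorption = 138.1%


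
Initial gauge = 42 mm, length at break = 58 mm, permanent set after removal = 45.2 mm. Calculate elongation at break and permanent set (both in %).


Elongation at break = 38.1%
Permanent set = 7.6%

Elongation at break = (58 - 42) / 42 x 100 = 38.1%
Permanent set = (45.2 - 42) / 42 x 100 = 7.6%


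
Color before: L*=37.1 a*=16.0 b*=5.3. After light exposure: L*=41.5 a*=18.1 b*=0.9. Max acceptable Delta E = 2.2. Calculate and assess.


Delta E = 6.57
Passes: No


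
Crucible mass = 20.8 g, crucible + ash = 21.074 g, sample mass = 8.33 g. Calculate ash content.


Ash mass = 0.274 g
Ash content = 3.29%

Ash mass = 21.074 - 20.8 = 0.274 g
Ash% = 0.274 / 8.33 x 100 = 3.29%


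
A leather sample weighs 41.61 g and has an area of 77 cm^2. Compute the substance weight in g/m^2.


Substance weight = mass / area x 10000
SW = 41.61 / 77 x 10000
SW = 5403.9 g/m^2


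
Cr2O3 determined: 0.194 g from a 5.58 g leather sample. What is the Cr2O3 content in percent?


Cr2O3% = 0.194 / 5.58 x 100
Cr2O3% = 3.48%


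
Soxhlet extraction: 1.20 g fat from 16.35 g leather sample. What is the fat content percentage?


7.3%


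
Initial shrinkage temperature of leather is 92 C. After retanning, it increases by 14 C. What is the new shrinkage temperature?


106 C


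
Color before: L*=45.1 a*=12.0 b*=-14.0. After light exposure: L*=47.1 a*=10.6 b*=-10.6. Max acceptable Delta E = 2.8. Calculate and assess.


dL = 2.0, da = -1.4, db = 3.4
dE = sqrt((2.0)^2 + (-1.4)^2 + (3.4)^2) = 4.19
Max = 2.8
Passes: No


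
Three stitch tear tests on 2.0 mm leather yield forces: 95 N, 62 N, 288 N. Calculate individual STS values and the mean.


STS1 = 95 / 2.0 = 47.5 N/mm
STS2 = 62 / 2.0 = 31.0 N/mm
STS3 = 288 / 2.0 = 144.0 N/mm
Mean = (47.5 + 31.0 + 144.0) / 3 = 74.2 N/mm


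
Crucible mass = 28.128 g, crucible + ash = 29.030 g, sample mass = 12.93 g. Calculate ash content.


Ash mass = 29.030 - 28.128 = 0.902 g
Ash% = 0.902 / 12.93 x 100 = 6.98%


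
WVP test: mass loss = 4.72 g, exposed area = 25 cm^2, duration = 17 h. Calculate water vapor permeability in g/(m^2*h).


111.06 g/(m^2*h)

WVP = mass_loss / (area x time) x 10000
WVP = 4.72 / (25 x 17) x 10000
WVP = 4.72 / 425 x 10000 = 111.06 g/(m^2*h)


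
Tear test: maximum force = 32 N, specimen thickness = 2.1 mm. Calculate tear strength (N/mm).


Tear strength = force / thickness
Tear = 32 / 2.1 = 15.2 N/mm


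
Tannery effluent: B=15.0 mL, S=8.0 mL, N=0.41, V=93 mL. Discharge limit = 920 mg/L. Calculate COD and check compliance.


COD = (15.0 - 8.0) x 0.41 x 8000 / 93 = 246.9 mg/L
Limit: 920 mg/L
Compliant: Yes


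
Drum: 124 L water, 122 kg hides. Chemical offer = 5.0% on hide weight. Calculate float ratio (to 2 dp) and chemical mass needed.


Float ratio = 124 / 122 = 1.02
Chemical = 122 x 5.0 / 100 = 6.1 kg


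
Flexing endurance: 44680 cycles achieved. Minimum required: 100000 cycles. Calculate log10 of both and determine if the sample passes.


Achieved: log10 = 4.65
Required: log10 = 5.00
Passes: No

log10(44680) = 4.65
log10(100000) = 5.00
Passes: No


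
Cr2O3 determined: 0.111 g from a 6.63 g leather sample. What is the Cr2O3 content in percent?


Cr2O3% = 0.111 / 6.63 x 100
Cr2O3% = 1.67%


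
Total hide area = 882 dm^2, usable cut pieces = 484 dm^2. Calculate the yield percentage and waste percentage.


Yield = 54.9%
Waste = 45.1%


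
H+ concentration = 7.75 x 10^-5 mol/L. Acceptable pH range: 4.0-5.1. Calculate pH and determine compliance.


pH = -log10(7.75 x 10^-5) = 4.11
Range: 4.0 to 5.1
Compliant: Yes


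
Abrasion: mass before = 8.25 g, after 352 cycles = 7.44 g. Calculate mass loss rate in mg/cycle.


2.301 mg/cycle

Mass loss = 8.25 - 7.44 = 0.810 g
Rate = 0.810 / 352 x 1000 = 2.301 mg/cycle


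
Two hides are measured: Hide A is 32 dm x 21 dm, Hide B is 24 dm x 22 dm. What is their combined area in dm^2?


Hide A area = 32 x 21 = 672 dm^2
Hide B area = 24 x 22 = 528 dm^2
Total = 672 + 528 = 1200 dm^2


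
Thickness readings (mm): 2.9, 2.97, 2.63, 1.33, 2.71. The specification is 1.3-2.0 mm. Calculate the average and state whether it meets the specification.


Average = 2.51 mm
Within specification: No


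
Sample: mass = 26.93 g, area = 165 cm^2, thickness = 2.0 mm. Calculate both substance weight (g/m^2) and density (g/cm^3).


Substance weight = 1632.1 g/m^2
Density = 0.816 g/cm^3

SW = 26.93 / 165 x 10000 = 1632.1 g/m^2
Volume = 165 x 2.0 / 10 = 33.00 cm^3
Density = 26.93 / 33.00 = 0.816 g/cm^3


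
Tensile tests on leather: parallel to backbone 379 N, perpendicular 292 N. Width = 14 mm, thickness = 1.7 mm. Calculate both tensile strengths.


Parallel = 15.92 N/mm^2
Perpendicular = 12.27 N/mm^2

Area = 14 x 1.7 = 23.8 mm^2
TS (parallel) = 379 / 23.8 = 15.92 N/mm^2
TS (perpendicular) = 292 / 23.8 = 12.27 N/mm^2


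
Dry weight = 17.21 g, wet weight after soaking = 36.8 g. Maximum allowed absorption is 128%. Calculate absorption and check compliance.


Absorption = 113.8%
Compliant: Yes


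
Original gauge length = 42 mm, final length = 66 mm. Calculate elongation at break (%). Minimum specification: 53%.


Extension = 66 - 42 = 24 mm
Elongation = 24 / 42 x 100 = 57.1%
Minimum required: 53%
Meets specification: Yes


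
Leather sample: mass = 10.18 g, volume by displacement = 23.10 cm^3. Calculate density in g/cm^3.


0.441 g/cm^3

Density = mass / volume
Density = 10.18 / 23.10 = 0.441 g/cm^3


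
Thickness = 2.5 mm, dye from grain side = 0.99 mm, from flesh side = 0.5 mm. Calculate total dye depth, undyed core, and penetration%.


Total dyed = 0.99 + 0.5 = 1.49 mm
Undyed core = 2.5 - 1.49 = 1.01 mm
Penetration = 1.49 / 2.5 x 100 = 59.6%


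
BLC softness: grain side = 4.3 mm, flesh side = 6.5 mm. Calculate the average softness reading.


5.40 mm


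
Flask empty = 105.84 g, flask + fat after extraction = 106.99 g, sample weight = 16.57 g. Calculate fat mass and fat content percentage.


Fat mass = 106.99 - 105.84 = 1.15 g
Fat% = 1.15 / 16.57 x 100 = 6.9%


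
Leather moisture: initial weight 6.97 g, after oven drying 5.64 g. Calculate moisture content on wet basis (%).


19.1%

Moisture = 6.97 - 5.64 = 1.33 g
MC = 1.33 / 6.97 x 100 = 19.1%


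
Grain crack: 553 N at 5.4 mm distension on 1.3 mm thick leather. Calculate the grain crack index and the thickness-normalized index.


Crack index = 102.4 N/mm
Normalized index = 78.8 N/mm per mm


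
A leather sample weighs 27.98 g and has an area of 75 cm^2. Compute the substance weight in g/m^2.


Substance weight = mass / area x 10000
SW = 27.98 / 75 x 10000
SW = 3730.7 g/m^2


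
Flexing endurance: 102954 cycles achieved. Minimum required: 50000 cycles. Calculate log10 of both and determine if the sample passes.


Achieved: log10 = 5.01
Required: log10 = 4.70
Passes: Yes


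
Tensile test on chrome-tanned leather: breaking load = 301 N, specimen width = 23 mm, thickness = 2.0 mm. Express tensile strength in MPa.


Cross-section = 23 x 2.0 = 46.0 mm^2
TS = 301 / 46.0 = 6.54 MPa
(1 N/mm^2 = 1 MPa)


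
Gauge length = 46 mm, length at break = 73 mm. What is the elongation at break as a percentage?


Extension = 73 - 46 = 27 mm
Elongation = 27 / 46 x 100 = 58.7%


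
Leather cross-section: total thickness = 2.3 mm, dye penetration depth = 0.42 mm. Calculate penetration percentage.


Penetration% = 0.42 / 2.3 x 100
Penetration = 18.3%


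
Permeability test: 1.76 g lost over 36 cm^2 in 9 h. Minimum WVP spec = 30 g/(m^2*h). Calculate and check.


WVP = 54.32 g/(m^2*h)
Meets specification: Yes

WVP = 1.76 / (36 x 9) x 10000 = 54.32 g/(m^2*h)
Minimum: 30 g/(m^2*h)
Meets spec: Yes


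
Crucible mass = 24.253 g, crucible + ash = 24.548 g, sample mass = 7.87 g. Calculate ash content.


Ash mass = 24.548 - 24.253 = 0.295 g
Ash% = 0.295 / 7.87 x 100 = 3.75%


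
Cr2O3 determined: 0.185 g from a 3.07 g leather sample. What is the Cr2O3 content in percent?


Cr2O3% = 0.185 / 3.07 x 100
Cr2O3% = 6.03%


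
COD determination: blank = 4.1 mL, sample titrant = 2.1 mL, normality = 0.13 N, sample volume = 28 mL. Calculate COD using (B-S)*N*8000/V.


COD = (4.1 - 2.1) x 0.13 x 8000 / 28
COD = 2.0 x 0.13 x 8000 / 28
COD = 74.3 mg/L


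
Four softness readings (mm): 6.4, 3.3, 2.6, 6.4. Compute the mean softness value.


4.68 mm

Sum = 6.4 + 3.3 + 2.6 + 6.4
Mean = 18.7 / 4 = 4.68 mm


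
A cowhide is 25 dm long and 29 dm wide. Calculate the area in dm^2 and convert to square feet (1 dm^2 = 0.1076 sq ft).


Area = 25 x 29 = 725 dm^2
Conversion: 725 x 0.1076 = 78.01 sq ft


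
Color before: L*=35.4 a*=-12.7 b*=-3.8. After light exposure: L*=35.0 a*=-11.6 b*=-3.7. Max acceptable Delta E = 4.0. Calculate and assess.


Delta E = 1.17
Passes: Yes

dL = -0.4, da = 1.1, db = 0.1
dE = sqrt((-0.4)^2 + (1.1)^2 + (0.1)^2) = 1.17
Max = 4.0
Passes: Yes


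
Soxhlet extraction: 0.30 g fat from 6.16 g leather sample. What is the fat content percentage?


4.9%


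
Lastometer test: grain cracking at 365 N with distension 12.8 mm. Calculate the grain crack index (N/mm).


28.5 N/mm

Grain crack index = force / distension
Index = 365 / 12.8 = 28.5 N/mm


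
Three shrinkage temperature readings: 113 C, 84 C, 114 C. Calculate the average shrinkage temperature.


Average = (113 + 84 + 114) / 3
Average = 311 / 3 = 103.7 C


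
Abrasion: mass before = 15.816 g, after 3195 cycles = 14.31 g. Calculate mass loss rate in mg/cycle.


Mass loss = 15.816 - 14.31 = 1.506 g
Rate = 1.506 / 3195 x 1000 = 0.471 mg/cycle


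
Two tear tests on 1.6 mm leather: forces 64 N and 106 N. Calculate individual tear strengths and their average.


Tear 1 = 40.0 N/mm
Tear 2 = 66.3 N/mm
Average = 53.2 N/mm

Tear 1 = 64 / 1.6 = 40.0 N/mm
Tear 2 = 106 / 1.6 = 66.3 N/mm
Average = (40.0 + 66.3) / 2 = 53.2 N/mm


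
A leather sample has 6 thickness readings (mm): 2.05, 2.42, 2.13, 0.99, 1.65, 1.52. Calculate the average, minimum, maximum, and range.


Average = 1.79 mm
Min = 0.99 mm
Max = 2.42 mm
Range = 1.43 mm


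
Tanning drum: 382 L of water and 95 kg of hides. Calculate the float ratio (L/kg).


Float ratio = water / hide weight
Ratio = 382 / 95 = 4.0


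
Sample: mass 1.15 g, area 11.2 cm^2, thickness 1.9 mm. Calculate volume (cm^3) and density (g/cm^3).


Volume = 2.128 cm^3
Density = 0.540 g/cm^3

Thickness in cm = 1.9 / 10 = 0.19 cm
Volume = 11.2 x 0.19 = 2.128 cm^3
Density = 1.15 / 2.128 = 0.540 g/cm^3


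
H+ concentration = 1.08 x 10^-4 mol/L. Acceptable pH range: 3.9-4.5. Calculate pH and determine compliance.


pH = -log10(1.08 x 10^-4) = 3.97
Range: 3.9 to 4.5
Compliant: Yes


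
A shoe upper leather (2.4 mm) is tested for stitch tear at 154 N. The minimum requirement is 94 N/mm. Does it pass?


STS = 154 / 2.4 = 64.2 N/mm
Minimum required: 94 N/mm
Passes: No


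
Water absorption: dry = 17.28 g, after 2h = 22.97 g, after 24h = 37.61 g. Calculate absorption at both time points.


WA (2h) = (22.97 - 17.28) / 17.28 x 100 = 32.9%
WA (24h) = (37.61 - 17.28) / 17.28 x 100 = 117.7%


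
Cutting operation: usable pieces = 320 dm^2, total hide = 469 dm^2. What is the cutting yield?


Yield = usable / total x 100
Yield = 320 / 469 x 100 = 68.2%


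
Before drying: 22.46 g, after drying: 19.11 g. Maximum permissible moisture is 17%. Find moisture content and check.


MC = (22.46 - 19.11) / 22.46 x 100 = 14.9%
Maximum: 17%
Acceptable: Yes


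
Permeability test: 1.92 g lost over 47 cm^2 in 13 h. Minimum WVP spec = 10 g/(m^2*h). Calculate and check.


WVP = 31.42 g/(m^2*h)
Meets specification: Yes

WVP = 1.92 / (47 x 13) x 10000 = 31.42 g/(m^2*h)
Minimum: 10 g/(m^2*h)
Meets spec: Yes


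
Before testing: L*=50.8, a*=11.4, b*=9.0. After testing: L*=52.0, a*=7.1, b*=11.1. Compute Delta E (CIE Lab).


Delta E = 4.93

dL = 52.0 - 50.8 = 1.2
da = 7.1 - 11.4 = -4.3
db = 11.1 - 9.0 = 2.1
dE = sqrt((1.2)^2 + (-4.3)^2 + (2.1)^2) = 4.93


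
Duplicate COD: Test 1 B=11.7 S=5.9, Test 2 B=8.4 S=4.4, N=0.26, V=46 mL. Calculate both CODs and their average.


COD1 = 262.3 mg/L
COD2 = 180.9 mg/L
Average = 221.6 mg/L

COD1 = (11.7 - 5.9) x 0.26 x 8000 / 46 = 262.3 mg/L
COD2 = (8.4 - 4.4) x 0.26 x 8000 / 46 = 180.9 mg/L
Average = (262.3 + 180.9) / 2 = 221.6 mg/L


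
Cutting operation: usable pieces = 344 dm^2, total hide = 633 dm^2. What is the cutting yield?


Yield = usable / total x 100
Yield = 344 / 633 x 100 = 54.3%


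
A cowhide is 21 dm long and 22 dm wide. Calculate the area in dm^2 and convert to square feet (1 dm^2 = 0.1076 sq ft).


462 dm^2
49.71 sq ft


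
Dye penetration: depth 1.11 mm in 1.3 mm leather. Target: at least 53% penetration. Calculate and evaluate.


Penetration = 1.11 / 1.3 x 100 = 85.4%
Target: 53%
Meets target: Yes


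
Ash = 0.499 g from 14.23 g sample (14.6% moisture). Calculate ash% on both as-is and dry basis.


As-is ash = 3.51%
Dry-basis ash = 4.11%

As-is ash% = 0.499 / 14.23 x 100 = 3.51%
Dry mass = 14.23 x (100 - 14.6) / 100 = 12.15242 g
Dry-basis ash% = 0.499 / 12.15242 x 100 = 4.11%


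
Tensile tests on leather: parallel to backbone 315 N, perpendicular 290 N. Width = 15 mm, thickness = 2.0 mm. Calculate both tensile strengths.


Area = 15 x 2.0 = 30.0 mm^2
TS (parallel) = 315 / 30.0 = 10.50 N/mm^2
TS (perpendicular) = 290 / 30.0 = 9.67 N/mm^2


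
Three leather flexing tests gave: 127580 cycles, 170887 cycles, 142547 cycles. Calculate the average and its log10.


Average = 147005 cycles
log10 = 5.17

Average = (127580 + 170887 + 142547) / 3 = 147005 cycles
log10(147005) = 5.17


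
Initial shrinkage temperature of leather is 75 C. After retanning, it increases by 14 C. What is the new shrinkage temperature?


New Ts = 75 + 14 = 89 C


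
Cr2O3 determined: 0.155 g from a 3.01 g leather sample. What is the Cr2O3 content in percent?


Cr2O3% = 0.155 / 3.01 x 100
Cr2O3% = 5.15%


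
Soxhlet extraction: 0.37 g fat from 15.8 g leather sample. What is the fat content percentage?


Fat content = 0.37 / 15.8 x 100
Fat = 2.3%


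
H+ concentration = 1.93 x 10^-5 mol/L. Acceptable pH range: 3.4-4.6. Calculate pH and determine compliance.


pH = 4.71
Compliant: No


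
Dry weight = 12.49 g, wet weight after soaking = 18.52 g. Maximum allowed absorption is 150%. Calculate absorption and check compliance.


Absorption = 48.3%
Compliant: Yes

WA = (18.52 - 12.49) / 12.49 x 100 = 48.3%
Maximum allowed: 150%
Compliant: Yes


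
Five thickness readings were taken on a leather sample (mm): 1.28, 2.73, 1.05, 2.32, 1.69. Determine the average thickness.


1.81 mm

Sum = 1.28 + 2.73 + 1.05 + 2.32 + 1.69 = 9.07
Average = 9.07 / 5 = 1.81 mm


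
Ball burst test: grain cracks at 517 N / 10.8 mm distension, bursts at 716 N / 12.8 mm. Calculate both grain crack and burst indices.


Crack index = 47.9 N/mm
Burst index = 55.9 N/mm

Crack index = 517 / 10.8 = 47.9 N/mm
Burst index = 716 / 12.8 = 55.9 N/mm


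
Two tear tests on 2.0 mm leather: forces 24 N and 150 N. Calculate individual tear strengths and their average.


Tear 1 = 24 / 2.0 = 12.0 N/mm
Tear 2 = 150 / 2.0 = 75.0 N/mm
Average = (12.0 + 75.0) / 2 = 43.5 N/mm


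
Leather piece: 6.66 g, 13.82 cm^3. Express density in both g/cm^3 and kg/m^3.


0.482 g/cm^3
482 kg/m^3


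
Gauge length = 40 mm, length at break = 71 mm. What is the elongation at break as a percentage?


77.5%

Extension = 71 - 40 = 31 mm
Elongation = 31 / 40 x 100 = 77.5%


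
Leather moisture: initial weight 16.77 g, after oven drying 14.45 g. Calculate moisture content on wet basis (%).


13.8%

Moisture = 16.77 - 14.45 = 2.32 g
MC = 2.32 / 16.77 x 100 = 13.8%


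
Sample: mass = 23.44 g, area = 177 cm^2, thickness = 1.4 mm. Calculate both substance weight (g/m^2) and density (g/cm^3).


SW = 23.44 / 177 x 10000 = 1324.3 g/m^2
Volume = 177 x 1.4 / 10 = 24.78 cm^3
Density = 23.44 / 24.78 = 0.946 g/cm^3


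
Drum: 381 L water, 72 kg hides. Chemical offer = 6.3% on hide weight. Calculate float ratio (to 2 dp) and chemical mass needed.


Float ratio = 381 / 72 = 5.29
Chemical = 72 x 6.3 / 100 = 4.536 kg


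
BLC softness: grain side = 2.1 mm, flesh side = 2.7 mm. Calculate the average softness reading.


2.40 mm

Average = (2.1 + 2.7) / 2
Average = 2.40 mm


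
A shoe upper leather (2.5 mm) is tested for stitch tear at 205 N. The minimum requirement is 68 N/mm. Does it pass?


STS = 82.0 N/mm
Passes: Yes

STS = 205 / 2.5 = 82.0 N/mm
Minimum required: 68 N/mm
Passes: Yes


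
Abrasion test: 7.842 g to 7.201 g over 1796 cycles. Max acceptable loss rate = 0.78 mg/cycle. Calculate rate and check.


Loss = 7.842 - 7.201 = 0.641 g
Rate = 0.641 g / 1796 cycles x 1000 = 0.357 mg/cycle
Max = 0.78 mg/cycle
Passes: Yes


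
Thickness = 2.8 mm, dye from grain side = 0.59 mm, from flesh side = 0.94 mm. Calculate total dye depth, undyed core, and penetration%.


Total dyed = 0.59 + 0.94 = 1.53 mm
Undyed core = 2.8 - 1.53 = 1.27 mm
Penetration = 1.53 / 2.8 x 100 = 54.6%


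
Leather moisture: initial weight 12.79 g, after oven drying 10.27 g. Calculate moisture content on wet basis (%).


Moisture = 12.79 - 10.27 = 2.52 g
MC = 2.52 / 12.79 x 100 = 19.7%


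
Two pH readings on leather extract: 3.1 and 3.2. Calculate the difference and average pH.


Difference = |3.1 - 3.2| = 0.1
Average = (3.1 + 3.2) / 2 = 3.15


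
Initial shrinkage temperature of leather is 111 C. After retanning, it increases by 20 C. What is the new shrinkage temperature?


131 C

New Ts = 111 + 20 = 131 C


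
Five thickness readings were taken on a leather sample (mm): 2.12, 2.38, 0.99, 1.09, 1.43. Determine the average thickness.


Sum = 2.12 + 2.38 + 0.99 + 1.09 + 1.43 = 8.01
Average = 8.01 / 5 = 1.60 mm


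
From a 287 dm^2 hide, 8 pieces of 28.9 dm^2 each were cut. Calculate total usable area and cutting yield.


Usable area = 231.2 dm^2
Yield = 80.6%


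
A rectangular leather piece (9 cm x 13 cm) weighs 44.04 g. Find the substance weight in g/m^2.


3764.1 g/m^2

Area = 9 x 13 = 117 cm^2
SW = 44.04 / 117 x 10000 = 3764.1 g/m^2


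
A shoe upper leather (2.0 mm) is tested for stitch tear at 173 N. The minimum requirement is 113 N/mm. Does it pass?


STS = 173 / 2.0 = 86.5 N/mm
Minimum required: 113 N/mm
Passes: No


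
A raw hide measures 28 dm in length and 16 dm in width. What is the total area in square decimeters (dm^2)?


448 dm^2


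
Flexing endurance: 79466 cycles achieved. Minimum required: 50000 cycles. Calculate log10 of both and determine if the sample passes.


log10(79466) = 4.90
log10(50000) = 4.70
Passes: Yes


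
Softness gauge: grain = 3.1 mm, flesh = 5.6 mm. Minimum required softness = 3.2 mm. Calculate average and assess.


Average softness = 4.35 mm
Meets requirement: Yes

Average = (3.1 + 5.6) / 2 = 4.35 mm
Minimum = 3.2 mm
Meets requirement: Yes


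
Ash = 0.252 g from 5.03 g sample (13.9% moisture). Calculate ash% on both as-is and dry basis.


As-is ash% = 0.252 / 5.03 x 100 = 5.01%
Dry mass = 5.03 x (100 - 13.9) / 100 = 4.33083 g
Dry-basis ash% = 0.252 / 4.33083 x 100 = 5.82%


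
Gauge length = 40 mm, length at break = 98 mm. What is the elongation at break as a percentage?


Extension = 98 - 40 = 58 mm
Elongation = 58 / 40 x 100 = 145.0%


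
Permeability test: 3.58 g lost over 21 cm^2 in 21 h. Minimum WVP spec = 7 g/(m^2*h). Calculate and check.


WVP = 3.58 / (21 x 21) x 10000 = 81.18 g/(m^2*h)
Minimum: 7 g/(m^2*h)
Meets spec: Yes


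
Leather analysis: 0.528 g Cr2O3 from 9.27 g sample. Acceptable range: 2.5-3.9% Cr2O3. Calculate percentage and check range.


Cr2O3% = 0.528 / 9.27 x 100 = 5.70%
Acceptable range: 2.5 to 3.9%
Within range: No


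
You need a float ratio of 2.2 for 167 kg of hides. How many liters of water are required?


Water = hide weight x target ratio
Water = 167 x 2.2 = 367.4 L


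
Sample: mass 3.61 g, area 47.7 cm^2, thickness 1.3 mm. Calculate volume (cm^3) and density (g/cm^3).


Volume = 6.201 cm^3
Density = 0.582 g/cm^3

Thickness in cm = 1.3 / 10 = 0.13 cm
Volume = 47.7 x 0.13 = 6.201 cm^3
Density = 3.61 / 6.201 = 0.582 g/cm^3


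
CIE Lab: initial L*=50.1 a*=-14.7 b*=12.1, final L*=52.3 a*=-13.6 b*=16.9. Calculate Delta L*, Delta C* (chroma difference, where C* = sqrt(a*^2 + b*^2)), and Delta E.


Delta L* = 52.3 - 50.1 = 2.2
C1* = sqrt((-14.7)^2 + (12.1)^2) = 19.039
C2* = sqrt((-13.6)^2 + (16.9)^2) = 21.693
Delta C* = 21.693 - 19.039 = 2.65
Delta E = sqrt((2.2)^2 + (1.1)^2 + (4.8)^2) = 5.39
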